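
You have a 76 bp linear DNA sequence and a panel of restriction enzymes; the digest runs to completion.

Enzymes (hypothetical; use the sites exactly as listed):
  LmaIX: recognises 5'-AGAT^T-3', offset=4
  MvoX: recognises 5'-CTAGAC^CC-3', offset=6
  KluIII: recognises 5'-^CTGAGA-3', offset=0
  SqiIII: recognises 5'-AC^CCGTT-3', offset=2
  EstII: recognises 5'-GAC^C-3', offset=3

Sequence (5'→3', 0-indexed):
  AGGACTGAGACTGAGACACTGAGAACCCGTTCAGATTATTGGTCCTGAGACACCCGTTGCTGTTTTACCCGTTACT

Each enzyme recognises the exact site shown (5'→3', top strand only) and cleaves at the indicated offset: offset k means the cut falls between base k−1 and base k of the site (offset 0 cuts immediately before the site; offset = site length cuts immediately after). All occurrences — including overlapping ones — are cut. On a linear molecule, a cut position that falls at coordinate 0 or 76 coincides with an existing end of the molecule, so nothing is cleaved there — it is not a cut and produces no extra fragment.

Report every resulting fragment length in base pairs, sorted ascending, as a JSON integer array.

Site scan:
  LmaIX (AGATT, off=4): starts [32] → cuts [36]
  MvoX (CTAGACCC, off=6): no sites
  KluIII (CTGAGA, off=0): starts [4, 10, 18, 44] → cuts [4, 10, 18, 44]
  SqiIII (ACCCGTT, off=2): starts [24, 51, 66] → cuts [26, 53, 68]
  EstII (GACC, off=3): no sites

All cut coordinates (distinct, sorted): [4, 10, 18, 26, 36, 44, 53, 68]

Fragments:
  [0,4): 4 bp
  [4,10): 6 bp
  [10,18): 8 bp
  [18,26): 8 bp
  [26,36): 10 bp
  [36,44): 8 bp
  [44,53): 9 bp
  [53,68): 15 bp
  [68,76): 8 bp

[4,6,8,8,8,8,9,10,15]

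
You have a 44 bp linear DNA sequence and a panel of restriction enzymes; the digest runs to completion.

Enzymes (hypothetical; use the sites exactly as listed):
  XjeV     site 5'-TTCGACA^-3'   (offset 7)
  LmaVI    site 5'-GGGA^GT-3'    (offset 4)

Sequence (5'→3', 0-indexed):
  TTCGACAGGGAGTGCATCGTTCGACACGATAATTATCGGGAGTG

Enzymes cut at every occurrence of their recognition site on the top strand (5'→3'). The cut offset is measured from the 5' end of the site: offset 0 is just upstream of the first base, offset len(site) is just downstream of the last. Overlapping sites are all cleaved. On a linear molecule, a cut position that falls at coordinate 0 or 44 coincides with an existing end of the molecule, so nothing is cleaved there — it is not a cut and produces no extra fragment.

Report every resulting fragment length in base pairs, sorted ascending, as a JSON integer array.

[3,4,7,15,15]

Scan for sites:
  XjeV (TTCGACA, off=7): starts [0, 19] → cuts [7, 26]
  LmaVI (GGGAGT, off=4): starts [7, 37] → cuts [11, 41]

Pooled cuts: [7, 11, 26, 41]

Fragment lengths:
  [0,7): 7 bp
  [7,11): 4 bp
  [11,26): 15 bp
  [26,41): 15 bp
  [41,44): 3 bp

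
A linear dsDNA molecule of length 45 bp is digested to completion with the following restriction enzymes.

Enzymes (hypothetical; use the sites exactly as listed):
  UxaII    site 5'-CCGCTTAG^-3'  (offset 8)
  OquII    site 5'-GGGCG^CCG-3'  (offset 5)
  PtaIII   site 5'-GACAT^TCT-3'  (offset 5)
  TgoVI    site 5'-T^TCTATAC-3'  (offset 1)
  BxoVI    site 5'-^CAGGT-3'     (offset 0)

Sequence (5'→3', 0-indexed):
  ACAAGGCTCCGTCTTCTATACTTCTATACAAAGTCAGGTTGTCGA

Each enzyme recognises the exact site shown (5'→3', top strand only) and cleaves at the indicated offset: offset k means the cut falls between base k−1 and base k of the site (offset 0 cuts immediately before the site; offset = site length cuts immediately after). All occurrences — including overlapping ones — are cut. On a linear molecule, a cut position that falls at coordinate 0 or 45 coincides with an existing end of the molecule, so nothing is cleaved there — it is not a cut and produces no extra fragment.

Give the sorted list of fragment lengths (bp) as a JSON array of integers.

[8,11,12,14]

Scan for sites:
  UxaII (CCGCTTAG, off=8): no sites
  OquII (GGGCGCCG, off=5): no sites
  PtaIII (GACATTCT, off=5): no sites
  TgoVI TTCTATAC/1: at [13, 21] ⇒ [14, 22]
  BxoVI CAGGT/0: at [34] ⇒ [34]

Pooled cuts: [14, 22, 34]

Fragments:
  [0,14): 14 bp
  [14,22): 8 bp
  [22,34): 12 bp
  [34,45): 11 bp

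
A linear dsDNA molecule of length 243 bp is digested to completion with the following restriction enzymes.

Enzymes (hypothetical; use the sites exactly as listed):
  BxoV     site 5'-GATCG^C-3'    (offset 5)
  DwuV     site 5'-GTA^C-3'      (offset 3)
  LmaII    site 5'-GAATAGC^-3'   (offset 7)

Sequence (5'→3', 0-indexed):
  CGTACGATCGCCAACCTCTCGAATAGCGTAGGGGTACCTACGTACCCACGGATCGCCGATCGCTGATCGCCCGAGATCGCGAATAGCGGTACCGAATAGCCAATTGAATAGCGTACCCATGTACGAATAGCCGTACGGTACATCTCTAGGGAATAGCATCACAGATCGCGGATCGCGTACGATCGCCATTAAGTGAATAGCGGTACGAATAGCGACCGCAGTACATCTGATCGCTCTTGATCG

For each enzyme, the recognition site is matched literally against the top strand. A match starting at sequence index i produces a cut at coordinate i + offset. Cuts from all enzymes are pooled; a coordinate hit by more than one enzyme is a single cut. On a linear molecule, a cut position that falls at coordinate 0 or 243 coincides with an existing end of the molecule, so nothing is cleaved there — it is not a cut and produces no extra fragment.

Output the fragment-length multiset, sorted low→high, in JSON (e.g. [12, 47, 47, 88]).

[3,4,4,4,4,4,5,6,6,7,7,7,8,8,8,8,8,9,9,10,10,10,10,11,11,12,16,17,17]

Site scan:
  BxoV GATCGC/5: at [5, 50, 57, 64, 74, 163, 170, 180, 228] ⇒ [10, 55, 62, 69, 79, 168, 175, 185, 233]
  DwuV GTAC/3: at [1, 33, 41, 88, 112, 120, 132, 137, 176, 202, 220] ⇒ [4, 36, 44, 91, 115, 123, 135, 140, 179, 205, 223]
  LmaII GAATAGC/7: at [20, 80, 93, 105, 124, 150, 194, 206] ⇒ [27, 87, 100, 112, 131, 157, 201, 213]

All cut coordinates (distinct, sorted): [4, 10, 27, 36, 44, 55, 62, 69, 79, 87, 91, 100, 112, 115, 123, 131, 135, 140, 157, 168, 175, 179, 185, 201, 205, 213, 223, 233]

Fragments:
  [0,4): 4 bp
  [4,10): 6 bp
  [10,27): 17 bp
  [27,36): 9 bp
  [36,44): 8 bp
  [44,55): 11 bp
  [55,62): 7 bp
  [62,69): 7 bp
  [69,79): 10 bp
  [79,87): 8 bp
  [87,91): 4 bp
  [91,100): 9 bp
  [100,112): 12 bp
  [112,115): 3 bp
  [115,123): 8 bp
  [123,131): 8 bp
  [131,135): 4 bp
  [135,140): 5 bp
  [140,157): 17 bp
  [157,168): 11 bp
  [168,175): 7 bp
  [175,179): 4 bp
  [179,185): 6 bp
  [185,201): 16 bp
  [201,205): 4 bp
  [205,213): 8 bp
  [213,223): 10 bp
  [223,233): 10 bp
  [233,243): 10 bp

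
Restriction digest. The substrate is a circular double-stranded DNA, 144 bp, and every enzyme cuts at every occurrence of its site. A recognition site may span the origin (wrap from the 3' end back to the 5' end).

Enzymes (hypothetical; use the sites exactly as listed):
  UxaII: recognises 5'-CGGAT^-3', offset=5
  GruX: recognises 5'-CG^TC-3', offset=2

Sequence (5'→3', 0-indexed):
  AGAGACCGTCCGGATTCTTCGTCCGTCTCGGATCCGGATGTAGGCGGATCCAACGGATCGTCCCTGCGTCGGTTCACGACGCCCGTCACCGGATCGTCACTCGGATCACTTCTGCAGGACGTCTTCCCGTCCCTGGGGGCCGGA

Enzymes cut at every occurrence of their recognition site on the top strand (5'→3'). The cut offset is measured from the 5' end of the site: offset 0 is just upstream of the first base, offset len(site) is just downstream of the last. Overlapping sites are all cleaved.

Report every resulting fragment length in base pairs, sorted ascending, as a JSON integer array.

[2,2,4,6,6,7,8,8,8,9,9,10,10,15,17,23]

Site scan:
  UxaII CGGAT/5: at [10, 28, 34, 44, 53, 89, 101] ⇒ [15, 33, 39, 49, 58, 94, 106]
  GruX CGTC/2: at [6, 19, 23, 58, 66, 83, 94, 119, 127] ⇒ [8, 21, 25, 60, 68, 85, 96, 121, 129]

All cut coordinates (distinct, sorted): [8, 15, 21, 25, 33, 39, 49, 58, 60, 68, 85, 94, 96, 106, 121, 129]

Fragments:
  8→15: 7 bp
  15→21: 6 bp
  21→25: 4 bp
  25→33: 8 bp
  33→39: 6 bp
  39→49: 10 bp
  49→58: 9 bp
  58→60: 2 bp
  60→68: 8 bp
  68→85: 17 bp
  85→94: 9 bp
  94→96: 2 bp
  96→106: 10 bp
  106→121: 15 bp
  121→129: 8 bp
  129→8 (wrap): 144-129+8 = 23 bp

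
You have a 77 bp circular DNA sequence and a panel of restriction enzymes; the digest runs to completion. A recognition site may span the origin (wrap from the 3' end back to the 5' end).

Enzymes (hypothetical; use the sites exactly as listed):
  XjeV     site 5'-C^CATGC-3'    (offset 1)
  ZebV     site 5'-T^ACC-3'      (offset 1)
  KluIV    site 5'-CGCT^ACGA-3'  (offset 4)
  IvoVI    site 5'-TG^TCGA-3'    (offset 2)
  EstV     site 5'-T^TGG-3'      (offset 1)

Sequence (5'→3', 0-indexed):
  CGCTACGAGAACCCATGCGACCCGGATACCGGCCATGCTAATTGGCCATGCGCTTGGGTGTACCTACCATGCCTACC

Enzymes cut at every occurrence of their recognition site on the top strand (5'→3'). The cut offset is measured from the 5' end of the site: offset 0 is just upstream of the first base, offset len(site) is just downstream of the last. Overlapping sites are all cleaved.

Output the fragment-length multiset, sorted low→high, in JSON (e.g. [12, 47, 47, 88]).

[2,4,4,6,7,7,7,8,9,9,14]

Per-enzyme occurrences:
  XjeV CCATGC/1: at [12, 32, 45, 66] ⇒ [13, 33, 46, 67]
  ZebV TACC/1: at [26, 60, 64, 73] ⇒ [27, 61, 65, 74]
  KluIV CGCTACGA/4: at [0] ⇒ [4]
  IvoVI (TGTCGA, off=2): no sites
  EstV TTGG/1: at [41, 53] ⇒ [42, 54]

All cut coordinates (distinct, sorted): [4, 13, 27, 33, 42, 46, 54, 61, 65, 67, 74]

Fragment lengths:
  4→13: 9 bp
  13→27: 14 bp
  27→33: 6 bp
  33→42: 9 bp
  42→46: 4 bp
  46→54: 8 bp
  54→61: 7 bp
  61→65: 4 bp
  65→67: 2 bp
  67→74: 7 bp
  74→4 (wrap): 77-74+4 = 7 bp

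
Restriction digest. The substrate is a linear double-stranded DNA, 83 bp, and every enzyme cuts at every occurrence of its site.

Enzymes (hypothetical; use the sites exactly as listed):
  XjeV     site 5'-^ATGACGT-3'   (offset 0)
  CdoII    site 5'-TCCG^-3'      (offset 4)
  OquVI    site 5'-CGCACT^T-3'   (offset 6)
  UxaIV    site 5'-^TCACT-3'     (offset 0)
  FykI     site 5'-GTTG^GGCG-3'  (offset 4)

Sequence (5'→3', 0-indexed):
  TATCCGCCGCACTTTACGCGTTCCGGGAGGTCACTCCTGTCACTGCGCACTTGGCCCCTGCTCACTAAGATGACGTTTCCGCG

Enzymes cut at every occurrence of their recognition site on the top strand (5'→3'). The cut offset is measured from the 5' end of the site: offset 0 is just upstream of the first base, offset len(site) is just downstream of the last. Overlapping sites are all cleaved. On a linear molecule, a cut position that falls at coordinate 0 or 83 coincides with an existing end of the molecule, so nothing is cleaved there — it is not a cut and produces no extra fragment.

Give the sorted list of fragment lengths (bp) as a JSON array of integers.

Site scan:
  XjeV (ATGACGT, off=0): starts [69] → cuts [69]
  CdoII (TCCG, off=4): starts [2, 21, 77] → cuts [6, 25, 81]
  OquVI (CGCACTT, off=6): starts [7, 45] → cuts [13, 51]
  UxaIV (TCACT, off=0): starts [30, 39, 61] → cuts [30, 39, 61]
  FykI (GTTGGGCG, off=4): no sites

All cut coordinates (distinct, sorted): [6, 13, 25, 30, 39, 51, 61, 69, 81]

Fragments:
  [0,6): 6 bp
  [6,13): 7 bp
  [13,25): 12 bp
  [25,30): 5 bp
  [30,39): 9 bp
  [39,51): 12 bp
  [51,61): 10 bp
  [61,69): 8 bp
  [69,81): 12 bp
  [81,83): 2 bp

[2,5,6,7,8,9,10,12,12,12]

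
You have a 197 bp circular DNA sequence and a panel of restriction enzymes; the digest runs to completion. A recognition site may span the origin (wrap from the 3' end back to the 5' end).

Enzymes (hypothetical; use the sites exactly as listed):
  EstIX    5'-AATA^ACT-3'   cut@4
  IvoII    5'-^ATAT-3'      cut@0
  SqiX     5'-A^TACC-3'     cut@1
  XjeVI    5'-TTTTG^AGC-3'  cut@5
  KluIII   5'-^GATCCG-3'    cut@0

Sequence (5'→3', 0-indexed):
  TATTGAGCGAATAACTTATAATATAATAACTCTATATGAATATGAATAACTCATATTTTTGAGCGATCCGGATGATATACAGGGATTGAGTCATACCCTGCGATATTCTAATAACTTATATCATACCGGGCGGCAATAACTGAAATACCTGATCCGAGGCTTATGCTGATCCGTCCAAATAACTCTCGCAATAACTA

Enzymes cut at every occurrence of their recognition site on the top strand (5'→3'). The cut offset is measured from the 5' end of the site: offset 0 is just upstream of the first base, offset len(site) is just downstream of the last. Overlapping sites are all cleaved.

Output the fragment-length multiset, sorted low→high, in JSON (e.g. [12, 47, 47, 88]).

Site scan:
  EstIX (AATAACT, off=4): starts [9, 24, 44, 109, 134, 177, 189] → cuts [13, 28, 48, 113, 138, 181, 193]
  IvoII (ATAT, off=0): starts [20, 33, 39, 52, 74, 102, 117, 196] → cuts [20, 33, 39, 52, 74, 102, 117, 196]
  SqiX (ATACC, off=1): starts [92, 122, 144] → cuts [93, 123, 145]
  XjeVI (TTTTGAGC, off=5): starts [56] → cuts [61]
  KluIII (GATCCG, off=0): starts [64, 150, 167] → cuts [64, 150, 167]

Pooled cuts: [13, 20, 28, 33, 39, 48, 52, 61, 64, 74, 93, 102, 113, 117, 123, 138, 145, 150, 167, 181, 193, 196]

Fragment lengths:
  13→20: 7 bp
  20→28: 8 bp
  28→33: 5 bp
  33→39: 6 bp
  39→48: 9 bp
  48→52: 4 bp
  52→61: 9 bp
  61→64: 3 bp
  64→74: 10 bp
  74→93: 19 bp
  93→102: 9 bp
  102→113: 11 bp
  113→117: 4 bp
  117→123: 6 bp
  123→138: 15 bp
  138→145: 7 bp
  145→150: 5 bp
  150→167: 17 bp
  167→181: 14 bp
  181→193: 12 bp
  193→196: 3 bp
  196→13 (wrap): 197-196+13 = 14 bp

[3,3,4,4,5,5,6,6,7,7,8,9,9,9,10,11,12,14,14,15,17,19]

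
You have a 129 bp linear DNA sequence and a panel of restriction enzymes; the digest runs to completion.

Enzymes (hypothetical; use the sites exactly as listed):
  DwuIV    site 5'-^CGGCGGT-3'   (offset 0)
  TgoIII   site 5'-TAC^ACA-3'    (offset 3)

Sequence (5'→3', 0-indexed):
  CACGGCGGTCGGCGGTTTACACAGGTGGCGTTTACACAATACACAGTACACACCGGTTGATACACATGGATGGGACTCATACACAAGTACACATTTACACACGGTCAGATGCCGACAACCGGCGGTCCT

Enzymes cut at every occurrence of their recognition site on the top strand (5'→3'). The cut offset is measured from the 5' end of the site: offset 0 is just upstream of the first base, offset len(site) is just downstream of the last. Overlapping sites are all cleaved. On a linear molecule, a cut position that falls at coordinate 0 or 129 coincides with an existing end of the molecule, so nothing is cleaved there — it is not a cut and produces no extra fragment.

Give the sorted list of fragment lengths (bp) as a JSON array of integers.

[2,7,7,7,8,8,10,11,14,15,19,21]

Scan for sites:
  DwuIV CGGCGGT/0: at [2, 9, 119] ⇒ [2, 9, 119]
  TgoIII TACACA/3: at [17, 32, 39, 46, 60, 79, 87, 95] ⇒ [20, 35, 42, 49, 63, 82, 90, 98]

All cut coordinates (distinct, sorted): [2, 9, 20, 35, 42, 49, 63, 82, 90, 98, 119]

Fragment lengths:
  [0,2): 2 bp
  [2,9): 7 bp
  [9,20): 11 bp
  [20,35): 15 bp
  [35,42): 7 bp
  [42,49): 7 bp
  [49,63): 14 bp
  [63,82): 19 bp
  [82,90): 8 bp
  [90,98): 8 bp
  [98,119): 21 bp
  [119,129): 10 bp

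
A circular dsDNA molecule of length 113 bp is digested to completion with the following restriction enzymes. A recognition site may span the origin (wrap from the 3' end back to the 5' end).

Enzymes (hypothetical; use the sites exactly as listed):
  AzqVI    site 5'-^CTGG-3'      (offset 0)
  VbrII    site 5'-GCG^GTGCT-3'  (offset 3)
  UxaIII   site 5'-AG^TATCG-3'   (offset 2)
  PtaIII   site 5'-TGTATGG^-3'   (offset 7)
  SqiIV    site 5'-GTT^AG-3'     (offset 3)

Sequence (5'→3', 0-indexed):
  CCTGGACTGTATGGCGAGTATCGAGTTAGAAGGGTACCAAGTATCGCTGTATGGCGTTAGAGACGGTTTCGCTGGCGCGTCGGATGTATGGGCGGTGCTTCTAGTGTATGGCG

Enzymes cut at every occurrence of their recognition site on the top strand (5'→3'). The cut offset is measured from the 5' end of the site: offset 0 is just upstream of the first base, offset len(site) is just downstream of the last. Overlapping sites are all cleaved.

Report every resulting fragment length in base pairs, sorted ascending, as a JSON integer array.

[3,3,4,4,9,13,13,13,14,17,20]

Site scan:
  AzqVI CTGG/0: at [1, 71] ⇒ [1, 71]
  VbrII GCGGTGCT/3: at [91] ⇒ [94]
  UxaIII AGTATCG/2: at [16, 39] ⇒ [18, 41]
  PtaIII TGTATGG/7: at [7, 47, 84, 104] ⇒ [14, 54, 91, 111]
  SqiIV GTTAG/3: at [24, 55] ⇒ [27, 58]

All cut coordinates (distinct, sorted): [1, 14, 18, 27, 41, 54, 58, 71, 91, 94, 111]

Fragment lengths:
  1→14: 13 bp
  14→18: 4 bp
  18→27: 9 bp
  27→41: 14 bp
  41→54: 13 bp
  54→58: 4 bp
  58→71: 13 bp
  71→91: 20 bp
  91→94: 3 bp
  94→111: 17 bp
  111→1 (wrap): 113-111+1 = 3 bp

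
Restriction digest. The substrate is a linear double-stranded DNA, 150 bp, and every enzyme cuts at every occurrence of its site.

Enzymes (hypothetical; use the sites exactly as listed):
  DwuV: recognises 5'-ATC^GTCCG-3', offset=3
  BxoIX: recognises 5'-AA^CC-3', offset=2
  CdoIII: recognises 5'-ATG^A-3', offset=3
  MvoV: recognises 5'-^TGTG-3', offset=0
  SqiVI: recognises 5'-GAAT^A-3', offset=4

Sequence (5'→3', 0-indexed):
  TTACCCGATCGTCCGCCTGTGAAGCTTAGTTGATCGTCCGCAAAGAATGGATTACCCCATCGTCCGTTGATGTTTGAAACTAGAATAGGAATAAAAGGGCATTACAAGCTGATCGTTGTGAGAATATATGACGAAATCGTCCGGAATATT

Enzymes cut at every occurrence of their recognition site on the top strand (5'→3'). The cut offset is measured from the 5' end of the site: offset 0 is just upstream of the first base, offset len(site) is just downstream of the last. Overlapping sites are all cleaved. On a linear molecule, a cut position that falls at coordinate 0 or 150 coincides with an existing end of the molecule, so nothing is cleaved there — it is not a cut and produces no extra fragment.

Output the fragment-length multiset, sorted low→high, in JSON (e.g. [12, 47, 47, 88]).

[3,5,6,7,8,9,9,10,18,24,25,26]

Scan for sites:
  DwuV (ATCGTCCG, off=3): starts [7, 32, 58, 135] → cuts [10, 35, 61, 138]
  BxoIX (AACC, off=2): no sites
  CdoIII (ATGA, off=3): starts [127] → cuts [130]
  MvoV (TGTG, off=0): starts [17, 116] → cuts [17, 116]
  SqiVI (GAATA, off=4): starts [82, 88, 121, 143] → cuts [86, 92, 125, 147]

Pooled cuts: [10, 17, 35, 61, 86, 92, 116, 125, 130, 138, 147]

Fragments:
  [0,10): 10 bp
  [10,17): 7 bp
  [17,35): 18 bp
  [35,61): 26 bp
  [61,86): 25 bp
  [86,92): 6 bp
  [92,116): 24 bp
  [116,125): 9 bp
  [125,130): 5 bp
  [130,138): 8 bp
  [138,147): 9 bp
  [147,150): 3 bp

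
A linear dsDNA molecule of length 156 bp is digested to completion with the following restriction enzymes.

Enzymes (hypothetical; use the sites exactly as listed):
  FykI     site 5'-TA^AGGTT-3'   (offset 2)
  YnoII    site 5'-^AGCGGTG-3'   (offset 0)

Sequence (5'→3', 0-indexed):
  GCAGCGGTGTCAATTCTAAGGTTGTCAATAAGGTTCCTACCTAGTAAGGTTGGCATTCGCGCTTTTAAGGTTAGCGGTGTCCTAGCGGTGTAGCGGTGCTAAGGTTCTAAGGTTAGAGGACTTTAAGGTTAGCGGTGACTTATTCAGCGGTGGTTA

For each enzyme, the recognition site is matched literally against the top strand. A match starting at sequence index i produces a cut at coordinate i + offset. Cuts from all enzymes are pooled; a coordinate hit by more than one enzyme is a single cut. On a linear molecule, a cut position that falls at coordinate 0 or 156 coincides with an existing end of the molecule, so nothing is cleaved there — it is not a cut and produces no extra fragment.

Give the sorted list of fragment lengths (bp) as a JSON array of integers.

Per-enzyme occurrences:
  FykI (TAAGGTT, off=2): starts [16, 28, 44, 65, 99, 107, 123] → cuts [18, 30, 46, 67, 101, 109, 125]
  YnoII (AGCGGTG, off=0): starts [2, 72, 83, 91, 130, 145] → cuts [2, 72, 83, 91, 130, 145]

Pooled cuts: [2, 18, 30, 46, 67, 72, 83, 91, 101, 109, 125, 130, 145]

Fragment lengths:
  [0,2): 2 bp
  [2,18): 16 bp
  [18,30): 12 bp
  [30,46): 16 bp
  [46,67): 21 bp
  [67,72): 5 bp
  [72,83): 11 bp
  [83,91): 8 bp
  [91,101): 10 bp
  [101,109): 8 bp
  [109,125): 16 bp
  [125,130): 5 bp
  [130,145): 15 bp
  [145,156): 11 bp

[2,5,5,8,8,10,11,11,12,15,16,16,16,21]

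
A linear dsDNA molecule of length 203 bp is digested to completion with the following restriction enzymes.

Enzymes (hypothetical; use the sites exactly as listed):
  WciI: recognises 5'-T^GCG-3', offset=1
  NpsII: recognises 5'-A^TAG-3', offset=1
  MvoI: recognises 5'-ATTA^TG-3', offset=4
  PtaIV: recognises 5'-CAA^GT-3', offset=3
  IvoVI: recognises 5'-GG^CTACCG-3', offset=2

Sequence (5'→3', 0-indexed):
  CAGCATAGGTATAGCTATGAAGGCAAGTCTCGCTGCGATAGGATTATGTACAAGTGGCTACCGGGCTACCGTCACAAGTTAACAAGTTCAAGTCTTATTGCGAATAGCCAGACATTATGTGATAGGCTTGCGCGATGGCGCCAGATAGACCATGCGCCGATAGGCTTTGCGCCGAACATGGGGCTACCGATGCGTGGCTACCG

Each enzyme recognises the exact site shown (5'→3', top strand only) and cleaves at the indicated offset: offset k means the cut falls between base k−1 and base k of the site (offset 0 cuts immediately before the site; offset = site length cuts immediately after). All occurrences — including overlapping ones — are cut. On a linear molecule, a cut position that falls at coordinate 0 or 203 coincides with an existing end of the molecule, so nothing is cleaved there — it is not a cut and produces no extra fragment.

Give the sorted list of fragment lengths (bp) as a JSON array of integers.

[4,4,5,5,5,6,6,6,6,7,7,7,8,8,8,8,8,8,8,8,12,13,15,15,16]

Scan for sites:
  WciI TGCG/1: at [33, 98, 128, 152, 167, 190] ⇒ [34, 99, 129, 153, 168, 191]
  NpsII ATAG/1: at [4, 10, 37, 103, 121, 144, 159] ⇒ [5, 11, 38, 104, 122, 145, 160]
  MvoI ATTATG/4: at [42, 113] ⇒ [46, 117]
  PtaIV CAAGT/3: at [23, 50, 74, 82, 88] ⇒ [26, 53, 77, 85, 91]
  IvoVI GGCTACCG/2: at [55, 63, 181, 195] ⇒ [57, 65, 183, 197]

All cut coordinates (distinct, sorted): [5, 11, 26, 34, 38, 46, 53, 57, 65, 77, 85, 91, 99, 104, 117, 122, 129, 145, 153, 160, 168, 183, 191, 197]

Fragments:
  [0,5): 5 bp
  [5,11): 6 bp
  [11,26): 15 bp
  [26,34): 8 bp
  [34,38): 4 bp
  [38,46): 8 bp
  [46,53): 7 bp
  [53,57): 4 bp
  [57,65): 8 bp
  [65,77): 12 bp
  [77,85): 8 bp
  [85,91): 6 bp
  [91,99): 8 bp
  [99,104): 5 bp
  [104,117): 13 bp
  [117,122): 5 bp
  [122,129): 7 bp
  [129,145): 16 bp
  [145,153): 8 bp
  [153,160): 7 bp
  [160,168): 8 bp
  [168,183): 15 bp
  [183,191): 8 bp
  [191,197): 6 bp
  [197,203): 6 bp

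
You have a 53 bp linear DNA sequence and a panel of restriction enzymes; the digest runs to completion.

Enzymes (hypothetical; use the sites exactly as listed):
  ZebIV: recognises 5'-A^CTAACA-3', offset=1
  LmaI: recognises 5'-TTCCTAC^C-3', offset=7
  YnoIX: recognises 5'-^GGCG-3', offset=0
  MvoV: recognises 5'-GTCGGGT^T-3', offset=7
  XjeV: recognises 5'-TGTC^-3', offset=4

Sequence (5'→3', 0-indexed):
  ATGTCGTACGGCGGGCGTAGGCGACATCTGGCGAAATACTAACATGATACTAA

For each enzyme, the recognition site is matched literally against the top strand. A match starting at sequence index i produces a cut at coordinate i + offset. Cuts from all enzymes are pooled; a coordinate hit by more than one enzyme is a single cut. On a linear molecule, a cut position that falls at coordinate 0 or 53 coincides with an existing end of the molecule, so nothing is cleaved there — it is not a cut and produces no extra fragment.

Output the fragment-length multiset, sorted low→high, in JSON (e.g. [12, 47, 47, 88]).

Scan for sites:
  ZebIV ACTAACA/1: at [37] ⇒ [38]
  LmaI (TTCCTACC, off=7): no sites
  YnoIX GGCG/0: at [9, 13, 19, 29] ⇒ [9, 13, 19, 29]
  MvoV (GTCGGGTT, off=7): no sites
  XjeV TGTC/4: at [1] ⇒ [5]

Pooled cuts: [5, 9, 13, 19, 29, 38]

Fragments:
  [0,5): 5 bp
  [5,9): 4 bp
  [9,13): 4 bp
  [13,19): 6 bp
  [19,29): 10 bp
  [29,38): 9 bp
  [38,53): 15 bp

[4,4,5,6,9,10,15]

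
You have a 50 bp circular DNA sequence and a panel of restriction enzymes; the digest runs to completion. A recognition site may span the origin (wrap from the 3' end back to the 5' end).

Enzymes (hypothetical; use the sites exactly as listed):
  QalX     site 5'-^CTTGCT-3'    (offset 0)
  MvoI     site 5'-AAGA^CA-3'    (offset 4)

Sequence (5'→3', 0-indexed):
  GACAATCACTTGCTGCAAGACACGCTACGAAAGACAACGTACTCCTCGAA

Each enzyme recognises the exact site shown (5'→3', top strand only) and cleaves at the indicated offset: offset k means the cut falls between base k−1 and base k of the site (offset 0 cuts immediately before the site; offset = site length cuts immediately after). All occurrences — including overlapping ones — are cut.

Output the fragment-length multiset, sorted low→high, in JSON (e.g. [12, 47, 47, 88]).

Site scan:
  QalX CTTGCT/0: at [8] ⇒ [8]
  MvoI AAGACA/4: at [16, 30, 48] ⇒ [2, 20, 34]

Pooled cuts: [2, 8, 20, 34]

Fragments:
  2→8: 6 bp
  8→20: 12 bp
  20→34: 14 bp
  34→2 (wrap): 50-34+2 = 18 bp

[6,12,14,18]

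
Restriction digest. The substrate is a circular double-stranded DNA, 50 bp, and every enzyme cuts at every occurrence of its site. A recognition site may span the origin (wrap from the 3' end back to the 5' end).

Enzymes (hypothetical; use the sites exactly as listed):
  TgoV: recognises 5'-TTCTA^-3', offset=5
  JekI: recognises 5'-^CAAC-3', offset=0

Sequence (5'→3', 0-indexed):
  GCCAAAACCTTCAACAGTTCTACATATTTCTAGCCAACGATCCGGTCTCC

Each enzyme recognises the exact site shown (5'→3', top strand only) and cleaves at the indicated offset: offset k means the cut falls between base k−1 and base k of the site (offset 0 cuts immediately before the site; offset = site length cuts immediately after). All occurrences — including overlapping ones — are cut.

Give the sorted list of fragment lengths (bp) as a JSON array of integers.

Site scan:
  TgoV (TTCTA, off=5): starts [17, 27] → cuts [22, 32]
  JekI (CAAC, off=0): starts [11, 34] → cuts [11, 34]

Pooled cuts: [11, 22, 32, 34]

Fragments:
  11→22: 11 bp
  22→32: 10 bp
  32→34: 2 bp
  34→11 (wrap): 50-34+11 = 27 bp

[2,10,11,27]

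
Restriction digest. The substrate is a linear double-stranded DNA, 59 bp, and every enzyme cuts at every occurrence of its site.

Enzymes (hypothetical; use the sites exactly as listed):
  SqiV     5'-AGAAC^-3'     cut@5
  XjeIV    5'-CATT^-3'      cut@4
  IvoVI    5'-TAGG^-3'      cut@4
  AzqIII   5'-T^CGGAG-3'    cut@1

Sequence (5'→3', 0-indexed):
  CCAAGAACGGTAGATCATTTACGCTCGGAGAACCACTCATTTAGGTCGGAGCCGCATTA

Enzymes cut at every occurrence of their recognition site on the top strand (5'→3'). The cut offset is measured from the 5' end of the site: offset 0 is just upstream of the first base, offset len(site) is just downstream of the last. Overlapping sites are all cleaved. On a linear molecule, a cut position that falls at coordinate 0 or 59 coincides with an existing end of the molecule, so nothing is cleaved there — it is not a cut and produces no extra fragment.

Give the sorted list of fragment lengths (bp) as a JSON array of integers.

Per-enzyme occurrences:
  SqiV AGAAC/5: at [3, 28] ⇒ [8, 33]
  XjeIV CATT/4: at [15, 37, 54] ⇒ [19, 41, 58]
  IvoVI TAGG/4: at [41] ⇒ [45]
  AzqIII TCGGAG/1: at [24, 45] ⇒ [25, 46]

Pooled cuts: [8, 19, 25, 33, 41, 45, 46, 58]

Fragments:
  [0,8): 8 bp
  [8,19): 11 bp
  [19,25): 6 bp
  [25,33): 8 bp
  [33,41): 8 bp
  [41,45): 4 bp
  [45,46): 1 bp
  [46,58): 12 bp
  [58,59): 1 bp

[1,1,4,6,8,8,8,11,12]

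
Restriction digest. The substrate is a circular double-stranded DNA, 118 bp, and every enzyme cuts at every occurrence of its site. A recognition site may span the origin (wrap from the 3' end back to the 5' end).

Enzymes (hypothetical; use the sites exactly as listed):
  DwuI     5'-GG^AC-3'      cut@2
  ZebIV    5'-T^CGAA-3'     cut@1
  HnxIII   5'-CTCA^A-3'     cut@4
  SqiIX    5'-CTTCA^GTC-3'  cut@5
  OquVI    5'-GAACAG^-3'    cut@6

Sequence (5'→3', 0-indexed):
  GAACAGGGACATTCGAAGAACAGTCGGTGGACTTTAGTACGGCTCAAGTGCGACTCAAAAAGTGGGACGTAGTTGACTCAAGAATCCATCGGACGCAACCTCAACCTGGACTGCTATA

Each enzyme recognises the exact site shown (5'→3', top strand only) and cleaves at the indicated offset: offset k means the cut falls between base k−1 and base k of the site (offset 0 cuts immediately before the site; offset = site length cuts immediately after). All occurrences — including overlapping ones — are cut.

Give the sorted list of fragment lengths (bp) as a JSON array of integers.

[2,5,6,7,9,10,11,11,12,14,15,16]

Site scan:
  DwuI (GGAC, off=2): starts [6, 28, 64, 90, 107] → cuts [8, 30, 66, 92, 109]
  ZebIV (TCGAA, off=1): starts [12] → cuts [13]
  HnxIII (CTCAA, off=4): starts [42, 53, 76, 99] → cuts [46, 57, 80, 103]
  SqiIX (CTTCAGTC, off=5): no sites
  OquVI (GAACAG, off=6): starts [0, 17] → cuts [6, 23]

All cut coordinates (distinct, sorted): [6, 8, 13, 23, 30, 46, 57, 66, 80, 92, 103, 109]

Fragment lengths:
  6→8: 2 bp
  8→13: 5 bp
  13→23: 10 bp
  23→30: 7 bp
  30→46: 16 bp
  46→57: 11 bp
  57→66: 9 bp
  66→80: 14 bp
  80→92: 12 bp
  92→103: 11 bp
  103→109: 6 bp
  109→6 (wrap): 118-109+6 = 15 bp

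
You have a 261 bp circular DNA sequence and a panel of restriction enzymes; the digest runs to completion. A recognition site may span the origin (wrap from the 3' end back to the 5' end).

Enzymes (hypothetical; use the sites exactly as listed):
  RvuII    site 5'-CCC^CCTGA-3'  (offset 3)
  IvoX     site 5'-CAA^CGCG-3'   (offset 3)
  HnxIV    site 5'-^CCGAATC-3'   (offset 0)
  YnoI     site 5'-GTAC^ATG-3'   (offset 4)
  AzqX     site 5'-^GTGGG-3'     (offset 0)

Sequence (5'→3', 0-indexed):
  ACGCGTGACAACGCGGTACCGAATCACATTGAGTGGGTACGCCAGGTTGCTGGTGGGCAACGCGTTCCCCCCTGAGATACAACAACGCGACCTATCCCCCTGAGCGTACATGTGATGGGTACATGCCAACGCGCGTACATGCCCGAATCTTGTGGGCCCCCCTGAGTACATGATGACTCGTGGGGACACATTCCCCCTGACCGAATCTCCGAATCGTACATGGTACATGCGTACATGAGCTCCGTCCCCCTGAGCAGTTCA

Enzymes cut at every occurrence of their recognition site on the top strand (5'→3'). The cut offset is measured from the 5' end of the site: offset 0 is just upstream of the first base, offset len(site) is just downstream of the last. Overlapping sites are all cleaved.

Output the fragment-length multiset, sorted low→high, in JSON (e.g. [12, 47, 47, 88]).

Per-enzyme occurrences:
  RvuII CCCCCTGA/3: at [67, 95, 157, 192, 245] ⇒ [70, 98, 160, 195, 248]
  IvoX CAACGCG/3: at [8, 57, 82, 126, 259] ⇒ [1, 11, 60, 85, 129]
  HnxIV CCGAATC/0: at [18, 142, 200, 208] ⇒ [18, 142, 200, 208]
  YnoI GTACATG/4: at [105, 118, 134, 165, 215, 222, 230] ⇒ [109, 122, 138, 169, 219, 226, 234]
  AzqX GTGGG/0: at [32, 52, 151, 179] ⇒ [32, 52, 151, 179]

All cut coordinates (distinct, sorted): [1, 11, 18, 32, 52, 60, 70, 85, 98, 109, 122, 129, 138, 142, 151, 160, 169, 179, 195, 200, 208, 219, 226, 234, 248]

Fragments:
  1→11: 10 bp
  11→18: 7 bp
  18→32: 14 bp
  32→52: 20 bp
  52→60: 8 bp
  60→70: 10 bp
  70→85: 15 bp
  85→98: 13 bp
  98→109: 11 bp
  109→122: 13 bp
  122→129: 7 bp
  129→138: 9 bp
  138→142: 4 bp
  142→151: 9 bp
  151→160: 9 bp
  160→169: 9 bp
  169→179: 10 bp
  179→195: 16 bp
  195→200: 5 bp
  200→208: 8 bp
  208→219: 11 bp
  219→226: 7 bp
  226→234: 8 bp
  234→248: 14 bp
  248→1 (wrap): 261-248+1 = 14 bp

[4,5,7,7,7,8,8,8,9,9,9,9,10,10,10,11,11,13,13,14,14,14,15,16,20]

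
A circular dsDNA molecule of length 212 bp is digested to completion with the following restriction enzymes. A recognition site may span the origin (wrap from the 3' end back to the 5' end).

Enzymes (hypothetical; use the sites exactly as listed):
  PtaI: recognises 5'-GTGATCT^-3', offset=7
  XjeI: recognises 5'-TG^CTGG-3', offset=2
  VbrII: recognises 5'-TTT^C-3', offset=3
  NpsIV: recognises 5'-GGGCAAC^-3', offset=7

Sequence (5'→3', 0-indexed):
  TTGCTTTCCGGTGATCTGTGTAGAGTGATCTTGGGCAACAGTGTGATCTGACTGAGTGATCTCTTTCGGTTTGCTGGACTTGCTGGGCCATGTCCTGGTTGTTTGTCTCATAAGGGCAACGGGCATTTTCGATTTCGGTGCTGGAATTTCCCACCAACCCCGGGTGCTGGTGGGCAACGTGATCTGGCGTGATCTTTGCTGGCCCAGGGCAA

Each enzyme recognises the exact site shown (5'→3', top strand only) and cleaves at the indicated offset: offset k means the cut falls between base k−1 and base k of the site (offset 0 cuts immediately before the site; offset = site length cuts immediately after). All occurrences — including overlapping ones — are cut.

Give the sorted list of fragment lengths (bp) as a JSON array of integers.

Scan for sites:
  PtaI (GTGATCT, off=7): starts [10, 24, 42, 55, 178, 188] → cuts [17, 31, 49, 62, 185, 195]
  XjeI (TGCTGG, off=2): starts [71, 80, 138, 164, 196] → cuts [73, 82, 140, 166, 198]
  VbrII (TTTC, off=3): starts [4, 63, 126, 132, 146] → cuts [7, 66, 129, 135, 149]
  NpsIV (GGGCAAC, off=7): starts [32, 113, 171] → cuts [39, 120, 178]

Pooled cuts: [7, 17, 31, 39, 49, 62, 66, 73, 82, 120, 129, 135, 140, 149, 166, 178, 185, 195, 198]

Fragments:
  7→17: 10 bp
  17→31: 14 bp
  31→39: 8 bp
  39→49: 10 bp
  49→62: 13 bp
  62→66: 4 bp
  66→73: 7 bp
  73→82: 9 bp
  82→120: 38 bp
  120→129: 9 bp
  129→135: 6 bp
  135→140: 5 bp
  140→149: 9 bp
  149→166: 17 bp
  166→178: 12 bp
  178→185: 7 bp
  185→195: 10 bp
  195→198: 3 bp
  198→7 (wrap): 212-198+7 = 21 bp

[3,4,5,6,7,7,8,9,9,9,10,10,10,12,13,14,17,21,38]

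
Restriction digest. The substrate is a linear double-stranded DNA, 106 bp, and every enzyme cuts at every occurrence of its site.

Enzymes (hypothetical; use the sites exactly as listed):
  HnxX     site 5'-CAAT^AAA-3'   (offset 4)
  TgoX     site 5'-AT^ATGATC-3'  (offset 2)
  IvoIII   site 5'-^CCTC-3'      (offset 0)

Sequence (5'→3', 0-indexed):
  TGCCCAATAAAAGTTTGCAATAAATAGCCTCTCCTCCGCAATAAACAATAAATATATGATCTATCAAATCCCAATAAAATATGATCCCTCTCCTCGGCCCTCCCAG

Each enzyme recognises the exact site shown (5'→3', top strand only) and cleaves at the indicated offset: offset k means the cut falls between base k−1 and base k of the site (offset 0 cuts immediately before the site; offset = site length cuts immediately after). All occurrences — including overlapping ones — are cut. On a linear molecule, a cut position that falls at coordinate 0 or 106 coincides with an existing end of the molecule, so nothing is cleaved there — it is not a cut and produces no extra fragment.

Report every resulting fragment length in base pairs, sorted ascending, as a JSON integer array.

[5,5,5,6,6,6,7,7,8,8,10,13,20]

Per-enzyme occurrences:
  HnxX (CAATAAA, off=4): starts [4, 17, 38, 45, 71] → cuts [8, 21, 42, 49, 75]
  TgoX (ATATGATC, off=2): starts [53, 78] → cuts [55, 80]
  IvoIII (CCTC, off=0): starts [27, 32, 86, 91, 98] → cuts [27, 32, 86, 91, 98]

Pooled cuts: [8, 21, 27, 32, 42, 49, 55, 75, 80, 86, 91, 98]

Fragments:
  [0,8): 8 bp
  [8,21): 13 bp
  [21,27): 6 bp
  [27,32): 5 bp
  [32,42): 10 bp
  [42,49): 7 bp
  [49,55): 6 bp
  [55,75): 20 bp
  [75,80): 5 bp
  [80,86): 6 bp
  [86,91): 5 bp
  [91,98): 7 bp
  [98,106): 8 bp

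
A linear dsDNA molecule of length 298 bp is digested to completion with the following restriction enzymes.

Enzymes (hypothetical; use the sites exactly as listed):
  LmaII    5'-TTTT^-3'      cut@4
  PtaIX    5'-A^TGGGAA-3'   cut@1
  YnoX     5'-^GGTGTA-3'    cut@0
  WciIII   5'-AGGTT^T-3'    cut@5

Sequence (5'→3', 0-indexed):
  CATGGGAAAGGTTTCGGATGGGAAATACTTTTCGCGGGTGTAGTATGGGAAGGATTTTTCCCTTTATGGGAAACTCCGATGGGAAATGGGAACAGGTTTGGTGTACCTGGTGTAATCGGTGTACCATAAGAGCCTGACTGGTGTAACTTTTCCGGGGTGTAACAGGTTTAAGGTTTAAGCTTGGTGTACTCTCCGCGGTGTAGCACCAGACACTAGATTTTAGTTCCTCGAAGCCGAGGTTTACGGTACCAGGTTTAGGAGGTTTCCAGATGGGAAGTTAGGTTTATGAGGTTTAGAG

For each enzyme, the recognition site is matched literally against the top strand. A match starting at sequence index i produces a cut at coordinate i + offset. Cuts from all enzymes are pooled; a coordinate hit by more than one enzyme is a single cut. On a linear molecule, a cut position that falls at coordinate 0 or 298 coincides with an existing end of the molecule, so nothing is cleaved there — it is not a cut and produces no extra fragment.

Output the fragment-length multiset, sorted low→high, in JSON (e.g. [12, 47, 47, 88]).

Site scan:
  LmaII TTTT/4: at [28, 54, 55, 147, 217] ⇒ [32, 58, 59, 151, 221]
  PtaIX ATGGGAA/1: at [1, 17, 44, 65, 78, 85, 269] ⇒ [2, 18, 45, 66, 79, 86, 270]
  YnoX GGTGTA/0: at [36, 99, 108, 117, 139, 155, 182, 196] ⇒ [36, 99, 108, 117, 139, 155, 182, 196]
  WciIII AGGTTT/5: at [8, 93, 163, 170, 236, 250, 259, 279, 288] ⇒ [13, 98, 168, 175, 241, 255, 264, 284, 293]

All cut coordinates (distinct, sorted): [2, 13, 18, 32, 36, 45, 58, 59, 66, 79, 86, 98, 99, 108, 117, 139, 151, 155, 168, 175, 182, 196, 221, 241, 255, 264, 270, 284, 293]

Fragments:
  [0,2): 2 bp
  [2,13): 11 bp
  [13,18): 5 bp
  [18,32): 14 bp
  [32,36): 4 bp
  [36,45): 9 bp
  [45,58): 13 bp
  [58,59): 1 bp
  [59,66): 7 bp
  [66,79): 13 bp
  [79,86): 7 bp
  [86,98): 12 bp
  [98,99): 1 bp
  [99,108): 9 bp
  [108,117): 9 bp
  [117,139): 22 bp
  [139,151): 12 bp
  [151,155): 4 bp
  [155,168): 13 bp
  [168,175): 7 bp
  [175,182): 7 bp
  [182,196): 14 bp
  [196,221): 25 bp
  [221,241): 20 bp
  [241,255): 14 bp
  [255,264): 9 bp
  [264,270): 6 bp
  [270,284): 14 bp
  [284,293): 9 bp
  [293,298): 5 bp

[1,1,2,4,4,5,5,6,7,7,7,7,9,9,9,9,9,11,12,12,13,13,13,14,14,14,14,20,22,25]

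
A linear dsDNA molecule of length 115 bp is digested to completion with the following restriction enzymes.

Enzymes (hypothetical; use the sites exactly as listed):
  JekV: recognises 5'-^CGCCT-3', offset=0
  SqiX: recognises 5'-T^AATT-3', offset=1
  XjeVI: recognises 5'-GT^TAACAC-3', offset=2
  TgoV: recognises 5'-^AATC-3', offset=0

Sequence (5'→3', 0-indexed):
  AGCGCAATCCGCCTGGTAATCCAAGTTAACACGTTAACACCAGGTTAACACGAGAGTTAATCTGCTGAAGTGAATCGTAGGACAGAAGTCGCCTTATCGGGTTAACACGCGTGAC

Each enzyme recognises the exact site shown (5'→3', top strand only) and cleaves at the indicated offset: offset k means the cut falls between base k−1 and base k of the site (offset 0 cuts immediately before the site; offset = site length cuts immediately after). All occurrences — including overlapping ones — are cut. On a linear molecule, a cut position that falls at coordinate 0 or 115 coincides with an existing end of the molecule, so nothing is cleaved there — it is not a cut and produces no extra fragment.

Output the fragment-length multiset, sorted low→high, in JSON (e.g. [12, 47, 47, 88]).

[4,5,8,8,9,11,13,13,13,14,17]

Scan for sites:
  JekV (CGCCT, off=0): starts [9, 89] → cuts [9, 89]
  SqiX (TAATT, off=1): no sites
  XjeVI (GTTAACAC, off=2): starts [24, 32, 43, 100] → cuts [26, 34, 45, 102]
  TgoV (AATC, off=0): starts [5, 17, 58, 72] → cuts [5, 17, 58, 72]

All cut coordinates (distinct, sorted): [5, 9, 17, 26, 34, 45, 58, 72, 89, 102]

Fragment lengths:
  [0,5): 5 bp
  [5,9): 4 bp
  [9,17): 8 bp
  [17,26): 9 bp
  [26,34): 8 bp
  [34,45): 11 bp
  [45,58): 13 bp
  [58,72): 14 bp
  [72,89): 17 bp
  [89,102): 13 bp
  [102,115): 13 bp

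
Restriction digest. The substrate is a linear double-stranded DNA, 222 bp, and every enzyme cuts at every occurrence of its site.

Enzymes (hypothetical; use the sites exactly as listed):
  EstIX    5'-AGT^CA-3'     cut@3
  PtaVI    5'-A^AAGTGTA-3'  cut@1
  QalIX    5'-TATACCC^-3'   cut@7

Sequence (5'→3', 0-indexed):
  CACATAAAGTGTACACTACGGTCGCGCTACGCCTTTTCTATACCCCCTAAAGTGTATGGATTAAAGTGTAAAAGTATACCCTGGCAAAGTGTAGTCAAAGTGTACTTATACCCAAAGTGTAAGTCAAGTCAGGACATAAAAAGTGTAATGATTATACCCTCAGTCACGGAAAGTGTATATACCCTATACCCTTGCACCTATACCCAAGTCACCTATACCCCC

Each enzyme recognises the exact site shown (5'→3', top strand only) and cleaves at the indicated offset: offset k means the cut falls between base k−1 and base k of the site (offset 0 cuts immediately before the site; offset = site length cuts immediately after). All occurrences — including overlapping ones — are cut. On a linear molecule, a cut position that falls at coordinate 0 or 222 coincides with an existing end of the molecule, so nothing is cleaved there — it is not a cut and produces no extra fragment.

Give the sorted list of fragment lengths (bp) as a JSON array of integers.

Scan for sites:
  EstIX AGTCA/3: at [92, 121, 126, 161, 206] ⇒ [95, 124, 129, 164, 209]
  PtaVI AAAGTGTA/1: at [5, 48, 62, 85, 96, 113, 139, 169] ⇒ [6, 49, 63, 86, 97, 114, 140, 170]
  QalIX TATACCC/7: at [38, 74, 106, 152, 177, 184, 198, 213] ⇒ [45, 81, 113, 159, 184, 191, 205, 220]

All cut coordinates (distinct, sorted): [6, 45, 49, 63, 81, 86, 95, 97, 113, 114, 124, 129, 140, 159, 164, 170, 184, 191, 205, 209, 220]

Fragments:
  [0,6): 6 bp
  [6,45): 39 bp
  [45,49): 4 bp
  [49,63): 14 bp
  [63,81): 18 bp
  [81,86): 5 bp
  [86,95): 9 bp
  [95,97): 2 bp
  [97,113): 16 bp
  [113,114): 1 bp
  [114,124): 10 bp
  [124,129): 5 bp
  [129,140): 11 bp
  [140,159): 19 bp
  [159,164): 5 bp
  [164,170): 6 bp
  [170,184): 14 bp
  [184,191): 7 bp
  [191,205): 14 bp
  [205,209): 4 bp
  [209,220): 11 bp
  [220,222): 2 bp

[1,2,2,4,4,5,5,5,6,6,7,9,10,11,11,14,14,14,16,18,19,39]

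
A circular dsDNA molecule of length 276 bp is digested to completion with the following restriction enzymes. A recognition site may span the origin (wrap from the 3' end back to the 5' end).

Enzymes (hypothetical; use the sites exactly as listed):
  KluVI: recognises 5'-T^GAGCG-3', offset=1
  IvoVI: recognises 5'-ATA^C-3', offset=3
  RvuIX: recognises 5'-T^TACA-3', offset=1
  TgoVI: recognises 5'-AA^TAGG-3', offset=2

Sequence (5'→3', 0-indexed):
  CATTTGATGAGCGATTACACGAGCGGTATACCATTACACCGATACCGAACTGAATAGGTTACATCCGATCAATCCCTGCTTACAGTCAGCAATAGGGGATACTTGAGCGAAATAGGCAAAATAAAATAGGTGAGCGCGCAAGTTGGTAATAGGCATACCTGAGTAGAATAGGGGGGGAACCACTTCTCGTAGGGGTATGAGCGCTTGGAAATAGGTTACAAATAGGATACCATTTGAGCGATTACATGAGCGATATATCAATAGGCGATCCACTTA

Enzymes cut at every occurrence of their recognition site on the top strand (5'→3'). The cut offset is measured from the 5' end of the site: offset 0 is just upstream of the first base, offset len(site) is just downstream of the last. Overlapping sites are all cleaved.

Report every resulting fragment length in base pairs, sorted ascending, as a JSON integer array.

Scan for sites:
  KluVI (TGAGCG, off=1): starts [7, 103, 130, 197, 234, 246] → cuts [8, 104, 131, 198, 235, 247]
  IvoVI (ATAC, off=3): starts [27, 41, 98, 154, 226] → cuts [30, 44, 101, 157, 229]
  RvuIX (TTACA, off=1): starts [14, 33, 58, 79, 215, 241, 273] → cuts [15, 34, 59, 80, 216, 242, 274]
  TgoVI (AATAGG, off=2): starts [52, 90, 110, 124, 147, 166, 209, 220, 259] → cuts [54, 92, 112, 126, 149, 168, 211, 222, 261]

Pooled cuts: [8, 15, 30, 34, 44, 54, 59, 80, 92, 101, 104, 112, 126, 131, 149, 157, 168, 198, 211, 216, 222, 229, 235, 242, 247, 261, 274]

Fragment lengths:
  8→15: 7 bp
  15→30: 15 bp
  30→34: 4 bp
  34→44: 10 bp
  44→54: 10 bp
  54→59: 5 bp
  59→80: 21 bp
  80→92: 12 bp
  92→101: 9 bp
  101→104: 3 bp
  104→112: 8 bp
  112→126: 14 bp
  126→131: 5 bp
  131→149: 18 bp
  149→157: 8 bp
  157→168: 11 bp
  168→198: 30 bp
  198→211: 13 bp
  211→216: 5 bp
  216→222: 6 bp
  222→229: 7 bp
  229→235: 6 bp
  235→242: 7 bp
  242→247: 5 bp
  247→261: 14 bp
  261→274: 13 bp
  274→8 (wrap): 276-274+8 = 10 bp

[3,4,5,5,5,5,6,6,7,7,7,8,8,9,10,10,10,11,12,13,13,14,14,15,18,21,30]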